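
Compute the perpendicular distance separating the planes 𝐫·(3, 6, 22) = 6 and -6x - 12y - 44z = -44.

Divide the second equation by -2 to match normals: 3x + 6y + 22z = 22.
With common normal n = (3, 6, 22) (|n| = 23), the distance is |6 − 22|/|n| = 16/23.

16/23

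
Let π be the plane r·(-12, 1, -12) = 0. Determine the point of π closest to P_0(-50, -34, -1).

n = (-12, 1, -12), |n|² = 289, and n·P_0 − 0 = 578.
t = 578/289 = 2, so the foot is P_0 − t·n = (-50, -34, -1) − 2·(-12, 1, -12) = (-26, -36, 23).

(-26, -36, 23)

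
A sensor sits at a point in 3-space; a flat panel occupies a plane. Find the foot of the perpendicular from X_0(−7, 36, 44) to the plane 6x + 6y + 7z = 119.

(-25, 18, 23)

n = (6, 6, 7), |n|² = 121, and n·X_0 − 119 = 363.
t = 363/121 = 3, so the foot is X_0 − t·n = (−7, 36, 44) − 3·(6, 6, 7) = (−25, 18, 23).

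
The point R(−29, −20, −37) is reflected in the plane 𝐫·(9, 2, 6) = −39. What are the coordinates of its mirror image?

With n = (9, 2, 6), the signed offset is (n·R − (-39))/|n|² = -484/121 = -4.
R' = R − 2t·n = (−29, −20, −37) − (-8)·(9, 2, 6) = (43, −4, 11).

(43, -4, 11)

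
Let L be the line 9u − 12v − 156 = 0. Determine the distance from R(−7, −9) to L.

The normal to the line is n = (9, −12) with |n| = 15.
|n·R − 156| = |45 − 156| = 111, so the distance is 111/15 = 37/5.

37/5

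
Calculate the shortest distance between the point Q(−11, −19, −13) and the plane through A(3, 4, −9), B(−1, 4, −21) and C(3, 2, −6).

1

AB = (−4, 0, −12) and AC = (0, −2, 3), so a normal is n = AB × AC = (−24, 12, 8).
Then n·(−11, −19, −13) − (−96) = 28.
|n| = √(576 + 144 + 64) = 28, so the distance is |28|/28 = 1.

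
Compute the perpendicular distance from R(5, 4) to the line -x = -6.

1

d = |(-1)·5 + 0·4 − (-6)| / √(1 + 0) = |1|/1 = 1.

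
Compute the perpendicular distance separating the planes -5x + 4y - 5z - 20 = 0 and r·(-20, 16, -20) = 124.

Divide the second equation by 4 to match normals: -5x + 4y - 5z = 31.
Both planes have normal n = (-5, 4, -5), |n| = √66. Any point on the first plane is at distance |31 − 20|/|n| = 11/√66 = √66/6 from the second.

11/√66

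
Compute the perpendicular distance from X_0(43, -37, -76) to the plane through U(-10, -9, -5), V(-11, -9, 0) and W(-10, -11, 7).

26/√62

UV = (-1, 0, 5) and UW = (0, -2, 12), so a normal is n = UV × UW = (10, 12, 2).
d = |10·43 + 12·(-37) + 2·(-76) − (-218)| / √(100 + 144 + 4) = |52| / (2√62) = 13√62/31.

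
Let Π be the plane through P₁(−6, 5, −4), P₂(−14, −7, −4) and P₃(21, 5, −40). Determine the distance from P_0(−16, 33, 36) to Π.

16/17

P₁P₂ = (−8, −12, 0) and P₁P₃ = (27, 0, −36), so a normal is n = P₁P₂ × P₁P₃ = (432, −288, 324).
Then n·(−16, 33, 36) − (−5328) = 576.
|n| = √(186624 + 82944 + 104976) = 612, so the distance is |576|/612 = 16/17.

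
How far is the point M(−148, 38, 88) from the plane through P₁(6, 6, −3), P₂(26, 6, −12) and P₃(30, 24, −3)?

2

P₁P₂ = (20, 0, −9) and P₁P₃ = (24, 18, 0), so a normal is n = P₁P₂ × P₁P₃ = (162, −216, 360).
d = |162·(-148) + (-216)·38 + 360·88 − (-1404)| / √(26244 + 46656 + 129600) = |900| / 450 = 2.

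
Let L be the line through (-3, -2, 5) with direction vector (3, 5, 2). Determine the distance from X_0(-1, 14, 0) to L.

Direction vector d = (3, 5, 2).
AP = (2, 16, -5); AP·d = 76, |AP|² = 285, |d|² = 38.
distance² = |AP|² − (AP·d)²/|d|² = 285 − 5776/38 = 133, so the distance is √133.

√133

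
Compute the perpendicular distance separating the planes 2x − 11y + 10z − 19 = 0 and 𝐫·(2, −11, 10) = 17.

2/15

With common normal n = (2, −11, 10) (|n| = 15), the distance is |19 − 17|/|n| = 2/15.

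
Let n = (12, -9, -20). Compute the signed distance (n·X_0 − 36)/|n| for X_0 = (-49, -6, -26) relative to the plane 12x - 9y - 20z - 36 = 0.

n·X_0 − 36 = -50.
|n| = 25, so the signed distance is -50/25 = -2.

-2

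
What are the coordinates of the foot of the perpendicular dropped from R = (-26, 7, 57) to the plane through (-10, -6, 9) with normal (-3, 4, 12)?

The perpendicular from R has direction n = (-3, 4, 12): r = (-26, 7, 57) + μ(-3, 4, 12).
Substitute into the plane: n·(R + μn) = 114 gives 790 + 169μ = 114, so μ = -4.
Foot = (-26, 7, 57) + (-4)·(-3, 4, 12) = (-14, -9, 9).

(-14, -9, 9)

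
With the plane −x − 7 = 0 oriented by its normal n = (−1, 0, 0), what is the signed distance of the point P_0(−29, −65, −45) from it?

n·P_0 − 7 = 22.
|n| = 1, so the signed distance is 22/1 = 22.

22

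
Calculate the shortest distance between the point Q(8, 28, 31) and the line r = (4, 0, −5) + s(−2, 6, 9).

4√10

Direction vector d = (−2, 6, 9).
AP = (4, 28, 36); AP·d = 484, |AP|² = 2096, |d|² = 121.
distance² = |AP|² − (AP·d)²/|d|² = 2096 − 234256/121 = 160, so the distance is 4√10.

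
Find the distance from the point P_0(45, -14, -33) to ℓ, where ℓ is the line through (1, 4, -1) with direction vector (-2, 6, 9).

2√337

Direction vector d = (-2, 6, 9).
AP = (44, -18, -32); AP·d = -484, |AP|² = 3284, |d|² = 121.
distance² = |AP|² − (AP·d)²/|d|² = 3284 − 234256/121 = 1348, so the distance is 2√337.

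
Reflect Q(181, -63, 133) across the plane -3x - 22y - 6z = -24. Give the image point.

(4181/23, -1317/23, 3095/23)

n = (-3, -22, -6), |n|² = 529, n·Q − (-24) = 69, so t = 69/529 = 3/23.
Foot F = Q − (3/23)·n = (4172/23, -1383/23, 3077/23); the reflection is 2F − Q = (4181/23, -1317/23, 3095/23).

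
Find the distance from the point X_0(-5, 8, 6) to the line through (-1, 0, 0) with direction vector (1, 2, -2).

2√29

Direction vector d = (1, 2, -2).
AP = (-4, 8, 6), and AP × d = (-28, -2, -16).
|AP × d|² = 1044 and |d|² = 9, so the distance is √(1044/9) = √116 = 2√29.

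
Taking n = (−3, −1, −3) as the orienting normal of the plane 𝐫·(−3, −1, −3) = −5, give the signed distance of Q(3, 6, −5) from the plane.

n·Q − (-5) = 5.
|n| = √19, so the signed distance is 5√19/19.

5√19/19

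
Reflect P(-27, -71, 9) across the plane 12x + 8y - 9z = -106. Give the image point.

(45, -23, -45)

n = (12, 8, -9), |n|² = 289, n·P − (-106) = -867, so t = -867/289 = -3.
Foot F = P − (-3)·n = (9, -47, -18); the reflection is 2F − P = (45, -23, -45).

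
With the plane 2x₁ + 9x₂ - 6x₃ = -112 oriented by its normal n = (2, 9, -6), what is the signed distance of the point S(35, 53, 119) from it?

-5

n·S − (-112) = -55.
|n| = 11, so the signed distance is -55/11 = -5.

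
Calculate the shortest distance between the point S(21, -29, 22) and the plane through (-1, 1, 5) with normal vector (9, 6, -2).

The plane has equation n·(r − (-1, 1, 5)) = 0, i.e. n·r = -13.
d = |9·21 + 6·(-29) + (-2)·22 − (-13)| / √(81 + 36 + 4) = |-16| / 11 = 16/11.

16/11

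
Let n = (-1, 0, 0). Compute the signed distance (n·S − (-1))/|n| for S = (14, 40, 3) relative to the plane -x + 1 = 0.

-13

n·S − (-1) = -13.
|n| = 1, so the signed distance is -13/1 = -13.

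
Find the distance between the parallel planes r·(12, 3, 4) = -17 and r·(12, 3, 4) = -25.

8/13

With common normal n = (12, 3, 4) (|n| = 13), the distance is |(-17) − (-25)|/|n| = 8/13.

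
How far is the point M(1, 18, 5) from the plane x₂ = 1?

17

n = (0, 1, 0); n·P − 1 = 17; |n| = 1; distance = 17/1 = 17.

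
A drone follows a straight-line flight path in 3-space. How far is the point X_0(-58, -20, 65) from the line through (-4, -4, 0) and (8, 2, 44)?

√5281

A direction vector is d = (12, 6, 44).
AP = (-54, -16, 65), and AP × d = (-1094, 3156, -132).
|AP × d|² = 11174596 and |d|² = 2116, so the distance is √(11174596/2116) = √5281.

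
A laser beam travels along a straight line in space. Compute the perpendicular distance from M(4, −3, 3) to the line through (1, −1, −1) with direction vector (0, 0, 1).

Direction vector d = (0, 0, 1).
AP = (3, −2, 4); AP·d = 4, |AP|² = 29, |d|² = 1.
distance² = |AP|² − (AP·d)²/|d|² = 29 − 16/1 = 13, so the distance is √13.

√13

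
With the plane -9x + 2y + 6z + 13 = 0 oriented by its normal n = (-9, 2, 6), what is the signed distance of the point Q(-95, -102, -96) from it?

n·Q − (-13) = 88.
|n| = 11, so the signed distance is 88/11 = 8.

8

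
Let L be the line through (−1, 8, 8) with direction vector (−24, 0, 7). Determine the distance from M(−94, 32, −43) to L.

3√689

Direction vector d = (−24, 0, 7).
AP = (−93, 24, −51); AP·d = 1875, |AP|² = 11826, |d|² = 625.
distance² = |AP|² − (AP·d)²/|d|² = 11826 − 3515625/625 = 6201, so the distance is 3√689.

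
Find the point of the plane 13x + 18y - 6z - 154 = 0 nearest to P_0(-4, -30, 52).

(22, 6, 40)

The perpendicular from P_0 has direction n = (13, 18, -6): r = (-4, -30, 52) + λ(13, 18, -6).
Substitute into the plane: n·(P_0 + λn) = 154 gives -904 + 529λ = 154, so λ = 2.
Foot = (-4, -30, 52) + 2·(13, 18, -6) = (22, 6, 40).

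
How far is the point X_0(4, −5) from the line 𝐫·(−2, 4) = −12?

d = |(-2)·4 + 4·(-5) − (-12)| / √(4 + 16) = |-16|/(2√5) = 8√5/5.

8/√5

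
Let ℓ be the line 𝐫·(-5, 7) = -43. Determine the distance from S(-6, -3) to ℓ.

26√74/37

d = |(-5)·(-6) + 7·(-3) − (-43)| / √(25 + 49) = |52|/√74 = 26√74/37.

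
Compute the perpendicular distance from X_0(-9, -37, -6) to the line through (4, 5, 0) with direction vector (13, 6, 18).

Direction vector d = (13, 6, 18).
AP = (-13, -42, -6); AP·d = -529, |AP|² = 1969, |d|² = 529.
distance² = |AP|² − (AP·d)²/|d|² = 1969 − 279841/529 = 1440, so the distance is 12√10.

12√10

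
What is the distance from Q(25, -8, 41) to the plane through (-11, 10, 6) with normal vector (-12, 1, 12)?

30/17

The plane has equation n·(r − (-11, 10, 6)) = 0, i.e. n·r = 214.
Then n·(25, -8, 41) - 214 = -30.
|n| = √(144 + 1 + 144) = 17, so the distance is |-30|/17 = 30/17.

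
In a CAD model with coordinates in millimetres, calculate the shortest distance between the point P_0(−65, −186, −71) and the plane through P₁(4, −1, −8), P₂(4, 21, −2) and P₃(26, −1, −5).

3

P₁P₂ = (0, 22, 6) and P₁P₃ = (22, 0, 3), so a normal is n = P₁P₂ × P₁P₃ = (66, 132, −484).
n = (66, 132, −484); n·P − 4004 = 1518; |n| = 506; distance = 1518/506 = 3.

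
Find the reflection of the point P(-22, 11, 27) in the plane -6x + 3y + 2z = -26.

(38, -19, 7)

With n = (-6, 3, 2), the signed offset is (n·P − (-26))/|n|² = 245/49 = 5.
P' = P − 2t·n = (-22, 11, 27) − 10·(-6, 3, 2) = (38, -19, 7).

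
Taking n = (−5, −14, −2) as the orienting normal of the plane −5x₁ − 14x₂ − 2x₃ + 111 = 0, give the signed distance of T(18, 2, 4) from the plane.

n·T − (-111) = -15.
|n| = 15, so the signed distance is -15/15 = -1.

-1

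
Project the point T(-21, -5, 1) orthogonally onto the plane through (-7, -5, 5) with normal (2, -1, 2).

(-13, -9, 9)

The perpendicular from T has direction n = (2, -1, 2): r = (-21, -5, 1) + λ(2, -1, 2).
Substitute into the plane: n·(T + λn) = 1 gives -35 + 9λ = 1, so λ = 4.
Foot = (-21, -5, 1) + 4·(2, -1, 2) = (-13, -9, 9).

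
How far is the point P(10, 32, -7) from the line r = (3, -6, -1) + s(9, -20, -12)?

2√226

Direction vector d = (9, -20, -12).
AP = (7, 38, -6); AP·d = -625, |AP|² = 1529, |d|² = 625.
distance² = |AP|² − (AP·d)²/|d|² = 1529 − 390625/625 = 904, so the distance is 2√226.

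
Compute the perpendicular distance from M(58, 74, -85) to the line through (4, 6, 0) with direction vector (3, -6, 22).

√6301

Direction vector d = (3, -6, 22).
AP = (54, 68, -85), and AP × d = (986, -1443, -528).
|AP × d|² = 3333229 and |d|² = 529, so the distance is √(3333229/529) = √6301.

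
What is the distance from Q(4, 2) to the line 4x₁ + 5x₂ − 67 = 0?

√41

The normal to the line is n = (4, 5) with |n| = √41.
|n·Q − 67| = |26 − 67| = 41, so the distance is 41/√41 = √41.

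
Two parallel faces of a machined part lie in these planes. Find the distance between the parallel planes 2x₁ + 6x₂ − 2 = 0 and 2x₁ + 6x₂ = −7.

With common normal n = (2, 6, 0) (|n| = 2√10), the distance is |2 − (-7)|/|n| = 9/(2√10).

9√10/20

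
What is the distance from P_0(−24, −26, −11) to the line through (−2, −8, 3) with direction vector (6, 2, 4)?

6√3

Direction vector d = (6, 2, 4).
AP = (−22, −18, −14); AP·d = -224, |AP|² = 1004, |d|² = 56.
distance² = |AP|² − (AP·d)²/|d|² = 1004 − 50176/56 = 108, so the distance is 6√3.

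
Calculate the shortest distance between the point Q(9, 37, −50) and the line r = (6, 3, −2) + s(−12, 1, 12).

Direction vector d = (−12, 1, 12).
AP = (3, 34, −48); AP·d = -578, |AP|² = 3469, |d|² = 289.
distance² = |AP|² − (AP·d)²/|d|² = 3469 − 334084/289 = 2313, so the distance is 3√257.

3√257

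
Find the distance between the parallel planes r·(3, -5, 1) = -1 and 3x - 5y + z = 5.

6√35/35

With common normal n = (3, -5, 1) (|n| = √35), the distance is |(-1) − 5|/|n| = 6/√35 = 6√35/35.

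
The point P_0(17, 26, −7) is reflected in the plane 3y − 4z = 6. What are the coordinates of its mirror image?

(17, 2, 25)

n = (0, 3, −4), |n|² = 25, n·P_0 − 6 = 100, so t = 100/25 = 4.
Foot F = P_0 − 4·n = (17, 14, 9); the reflection is 2F − P_0 = (17, 2, 25).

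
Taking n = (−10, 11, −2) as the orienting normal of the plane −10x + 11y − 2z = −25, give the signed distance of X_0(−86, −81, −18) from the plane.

n·X_0 − (-25) = 30.
|n| = 15, so the signed distance is 30/15 = 2.

2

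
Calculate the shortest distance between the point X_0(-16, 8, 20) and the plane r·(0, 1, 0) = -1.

9

Normal vector n = (0, 1, 0), and n·(-16, 8, 20) - (-1) = 9.
|n| = √(0 + 1 + 0) = 1, so the distance is |9|/1 = 9.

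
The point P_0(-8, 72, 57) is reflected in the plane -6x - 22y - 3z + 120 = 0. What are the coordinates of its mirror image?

With n = (-6, -22, -3), the signed offset is (n·P_0 − (-120))/|n|² = -1587/529 = -3.
P_0' = P_0 − 2t·n = (-8, 72, 57) − (-6)·(-6, -22, -3) = (-44, -60, 39).

(-44, -60, 39)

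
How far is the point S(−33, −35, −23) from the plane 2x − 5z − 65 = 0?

16√29/29

n = (2, 0, −5); n·P − 65 = -16; |n| = √29; distance = 16/√29.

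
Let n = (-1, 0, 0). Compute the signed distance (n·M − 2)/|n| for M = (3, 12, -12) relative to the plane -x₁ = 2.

-5

n·M − 2 = -5.
|n| = 1, so the signed distance is -5/1 = -5.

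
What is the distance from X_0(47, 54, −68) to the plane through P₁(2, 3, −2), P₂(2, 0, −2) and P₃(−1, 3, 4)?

24/√5

P₁P₂ = (0, −3, 0) and P₁P₃ = (−3, 0, 6), so a normal is n = P₁P₂ × P₁P₃ = (−18, 0, −9).
n = (−18, 0, −9); n·P − (-18) = -216; |n| = 9√5; distance = 216/(9√5) = 24√5/5.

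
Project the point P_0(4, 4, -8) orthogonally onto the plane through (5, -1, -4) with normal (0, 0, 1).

The perpendicular from P_0 has direction n = (0, 0, 1): r = (4, 4, -8) + t(0, 0, 1).
Substitute into the plane: n·(P_0 + tn) = -4 gives -8 + 1t = -4, so t = 4.
Foot = (4, 4, -8) + 4·(0, 0, 1) = (4, 4, -4).

(4, 4, -4)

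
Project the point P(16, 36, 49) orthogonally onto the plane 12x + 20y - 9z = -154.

The perpendicular from P has direction n = (12, 20, -9): r = (16, 36, 49) + λ(12, 20, -9).
Substitute into the plane: n·(P + λn) = -154 gives 471 + 625λ = -154, so λ = -1.
Foot = (16, 36, 49) + (-1)·(12, 20, -9) = (4, 16, 58).

(4, 16, 58)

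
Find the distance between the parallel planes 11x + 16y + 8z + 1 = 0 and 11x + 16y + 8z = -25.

Both planes have normal n = (11, 16, 8), |n| = 21. Any point on the first plane is at distance |(-25) − (-1)|/|n| = 24/21 = 8/7 from the second.

8/7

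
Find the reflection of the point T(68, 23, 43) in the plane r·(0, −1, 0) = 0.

(68, -23, 43)

With n = (0, −1, 0), the signed offset is (n·T − 0)/|n|² = -23/1 = -23.
T' = T − 2t·n = (68, 23, 43) − (-46)·(0, −1, 0) = (68, −23, 43).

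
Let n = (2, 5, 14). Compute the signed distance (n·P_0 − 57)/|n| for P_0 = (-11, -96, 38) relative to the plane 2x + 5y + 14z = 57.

n·P_0 − 57 = -27.
|n| = 15, so the signed distance is -27/15 = -9/5.

-9/5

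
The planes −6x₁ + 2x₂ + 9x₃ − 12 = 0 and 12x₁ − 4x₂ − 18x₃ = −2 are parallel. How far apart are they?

1

Divide the second equation by -2 to match normals: −6x₁ + 2x₂ + 9x₃ = 1.
With common normal n = (−6, 2, 9) (|n| = 11), the distance is |12 − 1|/|n| = 11/11 = 1.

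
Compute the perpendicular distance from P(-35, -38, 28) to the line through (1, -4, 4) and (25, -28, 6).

2√757

A direction vector is d = (24, -24, 2).
AP = (-36, -34, 24), and AP × d = (508, 648, 1680).
|AP × d|² = 3500368 and |d|² = 1156, so the distance is √(3500368/1156) = √3028 = 2√757.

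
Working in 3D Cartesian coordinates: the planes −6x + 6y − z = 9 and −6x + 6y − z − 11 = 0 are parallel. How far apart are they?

Both planes have normal n = (−6, 6, −1), |n| = √73. Any point on the first plane is at distance |11 − 9|/|n| = 2/√73 from the second.

2/√73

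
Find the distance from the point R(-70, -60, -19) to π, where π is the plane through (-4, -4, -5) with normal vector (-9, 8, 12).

22/17

The plane has equation n·(r − (-4, -4, -5)) = 0, i.e. n·r = -56.
Then n·(-70, -60, -19) - (-56) = -22.
|n| = √(81 + 64 + 144) = 17, so the distance is |-22|/17 = 22/17.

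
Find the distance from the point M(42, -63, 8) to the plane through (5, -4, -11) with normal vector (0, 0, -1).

19

The plane has equation n·(r − (5, -4, -11)) = 0, i.e. n·r = 11.
d = |(-1)·8 − 11| / √(0 + 0 + 1) = |-19| / 1 = 19.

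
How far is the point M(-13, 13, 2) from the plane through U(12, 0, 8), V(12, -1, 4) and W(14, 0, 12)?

8/√21

UV = (0, -1, -4) and UW = (2, 0, 4), so a normal is n = UV × UW = (-4, -8, 2).
n = (-4, -8, 2); n·P − (-32) = -16; |n| = 2√21; distance = 16/(2√21) = 8√21/21.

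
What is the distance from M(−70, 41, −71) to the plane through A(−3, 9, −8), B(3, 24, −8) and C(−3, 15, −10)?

21√65/65

AB = (6, 15, 0) and AC = (0, 6, −2), so a normal is n = AB × AC = (−30, 12, 36).
Then n·(−70, 41, −71) − (−90) = 126.
|n| = √(900 + 144 + 1296) = 6√65, so the distance is |126|/(6√65) = 21√65/65.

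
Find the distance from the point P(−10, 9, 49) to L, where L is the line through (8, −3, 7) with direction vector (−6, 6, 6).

6√14

Direction vector d = (−6, 6, 6).
AP = (−18, 12, 42), and AP × d = (−180, −144, −36).
|AP × d|² = 54432 and |d|² = 108, so the distance is √(54432/108) = √504 = 6√14.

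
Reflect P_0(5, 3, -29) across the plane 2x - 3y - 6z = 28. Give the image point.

With n = (2, -3, -6), the signed offset is (n·P_0 − 28)/|n|² = 147/49 = 3.
P_0' = P_0 − 2t·n = (5, 3, -29) − 6·(2, -3, -6) = (-7, 21, 7).

(-7, 21, 7)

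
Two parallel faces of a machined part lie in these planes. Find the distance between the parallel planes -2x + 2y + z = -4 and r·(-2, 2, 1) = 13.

17/3

Both planes have normal n = (-2, 2, 1), |n| = 3. Any point on the first plane is at distance |13 − (-4)|/|n| = 17/3 from the second.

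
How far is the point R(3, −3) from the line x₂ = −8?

5

The normal to the line is n = (0, 1) with |n| = 1.
|n·R − (-8)| = |-3 − (-8)| = 5, so the distance is 5/1 = 5.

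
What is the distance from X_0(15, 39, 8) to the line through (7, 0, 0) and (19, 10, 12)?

A direction vector is d = (12, 10, 12).
AP = (8, 39, 8), and AP × d = (388, 0, -388).
|AP × d|² = 301088 and |d|² = 388, so the distance is √(301088/388) = √776 = 2√194.

2√194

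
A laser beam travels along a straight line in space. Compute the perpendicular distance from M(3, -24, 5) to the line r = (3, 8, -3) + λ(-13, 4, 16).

Direction vector d = (-13, 4, 16).
AP = (0, -32, 8), and AP × d = (-544, -104, -416).
|AP × d|² = 479808 and |d|² = 441, so the distance is √(479808/441) = √1088 = 8√17.

8√17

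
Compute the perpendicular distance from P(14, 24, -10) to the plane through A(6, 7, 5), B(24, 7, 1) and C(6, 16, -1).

AB = (18, 0, -4) and AC = (0, 9, -6), so a normal is n = AB × AC = (36, 108, 162).
n = (36, 108, 162); n·P − 1782 = -306; |n| = 198; distance = 306/198 = 17/11.

17/11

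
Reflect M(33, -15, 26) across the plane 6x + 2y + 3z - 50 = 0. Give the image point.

(-15, -31, 2)

With n = (6, 2, 3), the signed offset is (n·M − 50)/|n|² = 196/49 = 4.
M' = M − 2t·n = (33, -15, 26) − 8·(6, 2, 3) = (-15, -31, 2).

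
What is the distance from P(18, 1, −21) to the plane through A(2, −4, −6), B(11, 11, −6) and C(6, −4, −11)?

AB = (9, 15, 0) and AC = (4, 0, −5), so a normal is n = AB × AC = (−75, 45, −60).
Then n·(18, 1, −21) − 30 = −75.
|n| = √(5625 + 2025 + 3600) = 75√2, so the distance is |-75|/(75√2) = √2/2.

1/√2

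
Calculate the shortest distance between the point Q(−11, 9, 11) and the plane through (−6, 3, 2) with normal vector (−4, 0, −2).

1/√5

The plane has equation n·(r − (−6, 3, 2)) = 0, i.e. n·r = 20.
Then n·(−11, 9, 11) − 20 = 2.
|n| = √(16 + 0 + 4) = 2√5, so the distance is |2|/(2√5) = 1/√5.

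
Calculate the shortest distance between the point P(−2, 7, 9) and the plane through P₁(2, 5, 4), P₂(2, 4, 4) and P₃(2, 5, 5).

4

P₁P₂ = (0, −1, 0) and P₁P₃ = (0, 0, 1), so a normal is n = P₁P₂ × P₁P₃ = (−1, 0, 0).
Then n·(−2, 7, 9) − (−2) = 4.
|n| = √(1 + 0 + 0) = 1, so the distance is |4|/1 = 4.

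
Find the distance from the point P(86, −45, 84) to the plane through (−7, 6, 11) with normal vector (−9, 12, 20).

11/25

The plane has equation n·(r − (−7, 6, 11)) = 0, i.e. n·r = 355.
n = (−9, 12, 20); n·P − 355 = 11; |n| = 25; distance = 11/25.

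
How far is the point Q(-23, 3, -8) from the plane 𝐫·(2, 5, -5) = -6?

Normal vector n = (2, 5, -5), and n·(-23, 3, -8) - (-6) = 15.
|n| = √(4 + 25 + 25) = 3√6, so the distance is |15|/(3√6) = 5√6/6.

5/√6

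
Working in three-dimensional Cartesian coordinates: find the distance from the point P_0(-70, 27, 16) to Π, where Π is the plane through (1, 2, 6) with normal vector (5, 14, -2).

The plane has equation n·(r − (1, 2, 6)) = 0, i.e. n·r = 21.
Then n·(-70, 27, 16) - 21 = -25.
|n| = √(25 + 196 + 4) = 15, so the distance is |-25|/15 = 5/3.

5/3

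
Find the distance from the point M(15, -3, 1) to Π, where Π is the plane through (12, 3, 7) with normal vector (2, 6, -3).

12/7

The plane has equation n·(r − (12, 3, 7)) = 0, i.e. n·r = 21.
n = (2, 6, -3); n·P − 21 = -12; |n| = 7; distance = 12/7.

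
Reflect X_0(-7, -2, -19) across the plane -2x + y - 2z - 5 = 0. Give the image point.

With n = (-2, 1, -2), the signed offset is (n·X_0 − 5)/|n|² = 45/9 = 5.
X_0' = X_0 − 2t·n = (-7, -2, -19) − 10·(-2, 1, -2) = (13, -12, 1).

(13, -12, 1)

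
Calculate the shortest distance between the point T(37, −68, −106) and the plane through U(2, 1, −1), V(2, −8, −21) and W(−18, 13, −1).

3/5

UV = (0, −9, −20) and UW = (−20, 12, 0), so a normal is n = UV × UW = (240, 400, −180).
Then n·(37, −68, −106) − 1060 = −300.
|n| = √(57600 + 160000 + 32400) = 500, so the distance is |-300|/500 = 3/5.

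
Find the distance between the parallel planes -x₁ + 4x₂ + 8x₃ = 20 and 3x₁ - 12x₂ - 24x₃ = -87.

Divide the second equation by -3 to match normals: -x₁ + 4x₂ + 8x₃ = 29.
With common normal n = (-1, 4, 8) (|n| = 9), the distance is |20 − 29|/|n| = 9/9 = 1.

1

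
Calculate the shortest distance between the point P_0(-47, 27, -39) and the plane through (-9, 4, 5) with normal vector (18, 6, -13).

26/23

The plane has equation n·(r − (-9, 4, 5)) = 0, i.e. n·r = -203.
Then n·(-47, 27, -39) - (-203) = 26.
|n| = √(324 + 36 + 169) = 23, so the distance is |26|/23 = 26/23.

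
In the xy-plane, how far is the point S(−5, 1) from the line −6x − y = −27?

56√37/37

d = |(-6)·(-5) + (-1)·1 − (-27)| / √(36 + 1) = |56|/√37 = 56√37/37.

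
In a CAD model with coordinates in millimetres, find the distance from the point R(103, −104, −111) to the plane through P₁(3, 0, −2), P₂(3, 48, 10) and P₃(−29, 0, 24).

P₁P₂ = (0, 48, 12) and P₁P₃ = (−32, 0, 26), so a normal is n = P₁P₂ × P₁P₃ = (1248, −384, 1536).
d = |1248·103 + (-384)·(-104) + 1536·(-111) − 672| / √(1557504 + 147456 + 2359296) = |-2688| / 2016 = 4/3.

4/3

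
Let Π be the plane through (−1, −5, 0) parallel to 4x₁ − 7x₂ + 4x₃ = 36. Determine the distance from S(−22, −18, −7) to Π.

7/3

Parallel planes share the normal n = (4, −7, 4); since (−1, −5, 0) lies on the plane, its equation is 4x₁ − 7x₂ + 4x₃ = 31.
Then n·(−22, −18, −7) − 31 = −21.
|n| = √(16 + 49 + 16) = 9, so the distance is |-21|/9 = 7/3.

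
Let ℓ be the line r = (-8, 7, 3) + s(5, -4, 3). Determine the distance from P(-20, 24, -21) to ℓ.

Direction vector d = (5, -4, 3).
AP = (-12, 17, -24), and AP × d = (-45, -84, -37).
|AP × d|² = 10450 and |d|² = 50, so the distance is √(10450/50) = √209.

√209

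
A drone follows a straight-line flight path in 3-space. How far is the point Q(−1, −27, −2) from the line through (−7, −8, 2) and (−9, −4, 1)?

A direction vector is d = (−2, 4, −1).
AP = (6, −19, −4), and AP × d = (35, 14, −14).
|AP × d|² = 1617 and |d|² = 21, so the distance is √(1617/21) = √77.

√77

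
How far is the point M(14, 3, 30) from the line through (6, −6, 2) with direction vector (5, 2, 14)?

Direction vector d = (5, 2, 14).
AP = (8, 9, 28); AP·d = 450, |AP|² = 929, |d|² = 225.
distance² = |AP|² − (AP·d)²/|d|² = 929 − 202500/225 = 29, so the distance is √29.

√29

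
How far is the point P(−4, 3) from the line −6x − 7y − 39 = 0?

36/√85

d = |(-6)·(-4) + (-7)·3 − 39| / √(36 + 49) = |-36|/√85 = 36/√85.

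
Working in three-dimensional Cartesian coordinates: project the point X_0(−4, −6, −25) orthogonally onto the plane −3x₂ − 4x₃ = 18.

(-4, 6, -9)

n = (0, −3, −4), |n|² = 25, and n·X_0 − 18 = 100.
t = 100/25 = 4, so the foot is X_0 − t·n = (−4, −6, −25) − 4·(0, −3, −4) = (−4, 6, −9).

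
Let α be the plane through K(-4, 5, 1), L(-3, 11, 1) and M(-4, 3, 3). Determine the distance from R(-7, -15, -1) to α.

KL = (1, 6, 0) and KM = (0, -2, 2), so a normal is n = KL × KM = (12, -2, -2).
n = (12, -2, -2); n·P − (-60) = 8; |n| = 2√38; distance = 8/(2√38) = 4/√38.

2√38/19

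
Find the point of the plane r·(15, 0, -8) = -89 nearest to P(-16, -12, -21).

(-287/17, -12, -349/17)

The perpendicular from P has direction n = (15, 0, -8): r = (-16, -12, -21) + μ(15, 0, -8).
Substitute into the plane: n·(P + μn) = -89 gives -72 + 289μ = -89, so μ = -1/17.
Foot = (-16, -12, -21) + (-1/17)·(15, 0, -8) = (-287/17, -12, -349/17).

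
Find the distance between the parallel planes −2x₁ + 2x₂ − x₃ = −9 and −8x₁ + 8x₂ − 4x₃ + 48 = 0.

1

Divide the second equation by 4 to match normals: −2x₁ + 2x₂ − x₃ = -12.
With common normal n = (−2, 2, −1) (|n| = 3), the distance is |(-9) − (-12)|/|n| = 3/3 = 1.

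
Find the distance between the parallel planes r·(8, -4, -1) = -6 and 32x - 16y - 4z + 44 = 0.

Divide the second equation by 4 to match normals: 8x - 4y - z = -11.
Both planes have normal n = (8, -4, -1), |n| = 9. Any point on the first plane is at distance |(-11) − (-6)|/|n| = 5/9 from the second.

5/9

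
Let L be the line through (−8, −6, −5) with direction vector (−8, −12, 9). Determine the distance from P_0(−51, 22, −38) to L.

√3433

Direction vector d = (−8, −12, 9).
AP = (−43, 28, −33); AP·d = -289, |AP|² = 3722, |d|² = 289.
distance² = |AP|² − (AP·d)²/|d|² = 3722 − 83521/289 = 3433, so the distance is √3433.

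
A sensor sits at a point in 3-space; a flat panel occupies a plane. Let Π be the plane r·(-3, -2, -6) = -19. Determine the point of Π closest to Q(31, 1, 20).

(19, -7, -4)

The perpendicular from Q has direction n = (-3, -2, -6): r = (31, 1, 20) + t(-3, -2, -6).
Substitute into the plane: n·(Q + tn) = -19 gives -215 + 49t = -19, so t = 4.
Foot = (31, 1, 20) + 4·(-3, -2, -6) = (19, -7, -4).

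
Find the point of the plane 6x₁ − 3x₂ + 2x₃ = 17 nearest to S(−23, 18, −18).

(7, 3, -8)

The perpendicular from S has direction n = (6, −3, 2): r = (−23, 18, −18) + λ(6, −3, 2).
Substitute into the plane: n·(S + λn) = 17 gives -228 + 49λ = 17, so λ = 5.
Foot = (−23, 18, −18) + 5·(6, −3, 2) = (7, 3, −8).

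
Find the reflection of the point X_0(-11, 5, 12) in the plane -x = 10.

(-9, 5, 12)

n = (-1, 0, 0), |n|² = 1, n·X_0 − 10 = 1, so t = 1/1 = 1.
Foot F = X_0 − 1·n = (-10, 5, 12); the reflection is 2F − X_0 = (-9, 5, 12).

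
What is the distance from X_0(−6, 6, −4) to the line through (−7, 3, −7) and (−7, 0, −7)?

A direction vector is d = (0, −3, 0).
AP = (1, 3, 3); AP·d = -9, |AP|² = 19, |d|² = 9.
distance² = |AP|² − (AP·d)²/|d|² = 19 − 81/9 = 10, so the distance is √10.

√10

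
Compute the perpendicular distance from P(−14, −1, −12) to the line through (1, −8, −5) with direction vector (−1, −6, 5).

Direction vector d = (−1, −6, 5).
AP = (−15, 7, −7), and AP × d = (−7, 82, 97).
|AP × d|² = 16182 and |d|² = 62, so the distance is √(16182/62) = √261 = 3√29.

3√29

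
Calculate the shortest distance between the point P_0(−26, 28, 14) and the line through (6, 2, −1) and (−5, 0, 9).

A direction vector is d = (−11, −2, 10).
AP = (−32, 26, 15); AP·d = 450, |AP|² = 1925, |d|² = 225.
distance² = |AP|² − (AP·d)²/|d|² = 1925 − 202500/225 = 1025, so the distance is 5√41.

5√41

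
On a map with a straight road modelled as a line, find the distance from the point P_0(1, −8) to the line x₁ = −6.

7

d = |1·1 + 0·(-8) − (-6)| / √(1 + 0) = |7|/1 = 7.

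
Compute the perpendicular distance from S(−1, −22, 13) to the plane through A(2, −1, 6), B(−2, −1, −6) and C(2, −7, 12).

AB = (−4, 0, −12) and AC = (0, −6, 6), so a normal is n = AB × AC = (−72, 24, 24).
Then n·(−1, −22, 13) − (−24) = −120.
|n| = √(5184 + 576 + 576) = 24√11, so the distance is |-120|/(24√11) = 5/√11.

5√11/11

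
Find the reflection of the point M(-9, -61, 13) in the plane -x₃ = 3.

With n = (0, 0, -1), the signed offset is (n·M − 3)/|n|² = -16/1 = -16.
M' = M − 2t·n = (-9, -61, 13) − (-32)·(0, 0, -1) = (-9, -61, -19).

(-9, -61, -19)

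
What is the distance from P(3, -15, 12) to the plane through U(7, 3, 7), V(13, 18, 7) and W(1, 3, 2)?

14/√65

UV = (6, 15, 0) and UW = (-6, 0, -5), so a normal is n = UV × UW = (-75, 30, 90).
d = |(-75)·3 + 30·(-15) + 90·12 − 195| / √(5625 + 900 + 8100) = |210| / (15√65) = 14√65/65.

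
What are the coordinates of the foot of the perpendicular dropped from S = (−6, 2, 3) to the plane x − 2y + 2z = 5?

n = (1, −2, 2), |n|² = 9, and n·S − 5 = -9.
t = -9/9 = -1, so the foot is S − t·n = (−6, 2, 3) − (-1)·(1, −2, 2) = (−5, 0, 5).

(-5, 0, 5)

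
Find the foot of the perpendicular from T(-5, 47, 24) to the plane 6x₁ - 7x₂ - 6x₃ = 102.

n = (6, -7, -6), |n|² = 121, and n·T − 102 = -605.
t = -605/121 = -5, so the foot is T − t·n = (-5, 47, 24) − (-5)·(6, -7, -6) = (25, 12, -6).

(25, 12, -6)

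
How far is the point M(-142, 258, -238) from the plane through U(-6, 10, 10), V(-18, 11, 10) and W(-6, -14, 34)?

UV = (-12, 1, 0) and UW = (0, -24, 24), so a normal is n = UV × UW = (24, 288, 288).
d = |24·(-142) + 288·258 + 288·(-238) − 5616| / √(576 + 82944 + 82944) = |-3264| / 408 = 8.

8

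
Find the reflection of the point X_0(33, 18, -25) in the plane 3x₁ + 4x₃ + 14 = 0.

(747/25, 18, -729/25)

With n = (3, 0, 4), the signed offset is (n·X_0 − (-14))/|n|² = 13/25.
X_0' = X_0 − 2t·n = (33, 18, -25) − (26/25)·(3, 0, 4) = (747/25, 18, -729/25).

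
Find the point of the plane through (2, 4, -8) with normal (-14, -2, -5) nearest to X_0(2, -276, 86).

The perpendicular from X_0 has direction n = (-14, -2, -5): r = (2, -276, 86) + λ(-14, -2, -5).
Substitute into the plane: n·(X_0 + λn) = 4 gives 94 + 225λ = 4, so λ = -2/5.
Foot = (2, -276, 86) + (-2/5)·(-14, -2, -5) = (38/5, -1376/5, 88).

(38/5, -1376/5, 88)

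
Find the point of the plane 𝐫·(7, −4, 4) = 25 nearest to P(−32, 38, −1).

(3, 18, 19)

The perpendicular from P has direction n = (7, −4, 4): r = (−32, 38, −1) + λ(7, −4, 4).
Substitute into the plane: n·(P + λn) = 25 gives -380 + 81λ = 25, so λ = 5.
Foot = (−32, 38, −1) + 5·(7, −4, 4) = (3, 18, 19).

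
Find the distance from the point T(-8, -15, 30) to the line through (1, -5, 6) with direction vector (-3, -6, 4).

Direction vector d = (-3, -6, 4).
AP = (-9, -10, 24); AP·d = 183, |AP|² = 757, |d|² = 61.
distance² = |AP|² − (AP·d)²/|d|² = 757 − 33489/61 = 208, so the distance is 4√13.

4√13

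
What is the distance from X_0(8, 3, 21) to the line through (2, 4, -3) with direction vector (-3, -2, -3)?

3√29

Direction vector d = (-3, -2, -3).
AP = (6, -1, 24), and AP × d = (51, -54, -15).
|AP × d|² = 5742 and |d|² = 22, so the distance is √(5742/22) = √261 = 3√29.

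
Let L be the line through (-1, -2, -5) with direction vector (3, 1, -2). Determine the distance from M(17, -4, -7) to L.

Direction vector d = (3, 1, -2).
AP = (18, -2, -2), and AP × d = (6, 30, 24).
|AP × d|² = 1512 and |d|² = 14, so the distance is √(1512/14) = √108 = 6√3.

6√3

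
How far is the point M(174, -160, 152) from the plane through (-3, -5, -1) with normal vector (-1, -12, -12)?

9

The plane has equation n·(r − (-3, -5, -1)) = 0, i.e. n·r = 75.
d = |(-1)·174 + (-12)·(-160) + (-12)·152 − 75| / √(1 + 144 + 144) = |-153| / 17 = 9.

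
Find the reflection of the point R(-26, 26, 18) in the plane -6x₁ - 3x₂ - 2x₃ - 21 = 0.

n = (-6, -3, -2), |n|² = 49, n·R − 21 = 21, so t = 21/49 = 3/7.
Foot F = R − (3/7)·n = (-164/7, 191/7, 132/7); the reflection is 2F − R = (-146/7, 200/7, 138/7).

(-146/7, 200/7, 138/7)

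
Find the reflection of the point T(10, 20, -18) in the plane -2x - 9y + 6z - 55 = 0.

n = (-2, -9, 6), |n|² = 121, n·T − 55 = -363, so t = -363/121 = -3.
Foot F = T − (-3)·n = (4, -7, 0); the reflection is 2F − T = (-2, -34, 18).

(-2, -34, 18)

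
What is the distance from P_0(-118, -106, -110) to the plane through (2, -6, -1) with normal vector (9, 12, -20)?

The plane has equation n·(r − (2, -6, -1)) = 0, i.e. n·r = -34.
Then n·(-118, -106, -110) - (-34) = -100.
|n| = √(81 + 144 + 400) = 25, so the distance is |-100|/25 = 4.

4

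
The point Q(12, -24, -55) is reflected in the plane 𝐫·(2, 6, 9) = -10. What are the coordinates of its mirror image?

With n = (2, 6, 9), the signed offset is (n·Q − (-10))/|n|² = -605/121 = -5.
Q' = Q − 2t·n = (12, -24, -55) − (-10)·(2, 6, 9) = (32, 36, 35).

(32, 36, 35)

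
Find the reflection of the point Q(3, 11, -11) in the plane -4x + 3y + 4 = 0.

n = (-4, 3, 0), |n|² = 25, n·Q − (-4) = 25, so t = 25/25 = 1.
Foot F = Q − 1·n = (7, 8, -11); the reflection is 2F − Q = (11, 5, -11).

(11, 5, -11)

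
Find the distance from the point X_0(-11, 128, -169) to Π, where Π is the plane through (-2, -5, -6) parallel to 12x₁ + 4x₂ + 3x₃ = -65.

Parallel planes share the normal n = (12, 4, 3); since (-2, -5, -6) lies on the plane, its equation is 12x₁ + 4x₂ + 3x₃ = -62.
Then n·(-11, 128, -169) - (-62) = -65.
|n| = √(144 + 16 + 9) = 13, so the distance is |-65|/13 = 5.

5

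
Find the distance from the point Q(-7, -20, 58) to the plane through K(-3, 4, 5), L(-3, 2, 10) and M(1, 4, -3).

KL = (0, -2, 5) and KM = (4, 0, -8), so a normal is n = KL × KM = (16, 20, 8).
Then n·(-7, -20, 58) - 72 = -120.
|n| = √(256 + 400 + 64) = 12√5, so the distance is |-120|/(12√5) = 2√5.

2√5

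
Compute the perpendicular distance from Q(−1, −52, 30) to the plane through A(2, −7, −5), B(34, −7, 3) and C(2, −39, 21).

13/21

AB = (32, 0, 8) and AC = (0, −32, 26), so a normal is n = AB × AC = (256, −832, −1024).
Then n·(−1, −52, 30) − 11456 = 832.
|n| = √(65536 + 692224 + 1048576) = 1344, so the distance is |832|/1344 = 13/21.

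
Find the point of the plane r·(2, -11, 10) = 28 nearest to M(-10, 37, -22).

(-4, 4, 8)

n = (2, -11, 10), |n|² = 225, and n·M − 28 = -675.
t = -675/225 = -3, so the foot is M − t·n = (-10, 37, -22) − (-3)·(2, -11, 10) = (-4, 4, 8).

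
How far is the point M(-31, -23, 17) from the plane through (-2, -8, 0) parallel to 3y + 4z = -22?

23/5

Parallel planes share the normal n = (0, 3, 4); since (-2, -8, 0) lies on the plane, its equation is 3y + 4z = -24.
Then n·(-31, -23, 17) - (-24) = 23.
|n| = √(0 + 9 + 16) = 5, so the distance is |23|/5 = 23/5.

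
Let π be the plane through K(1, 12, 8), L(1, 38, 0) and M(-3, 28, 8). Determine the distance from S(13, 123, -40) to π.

4/7

KL = (0, 26, -8) and KM = (-4, 16, 0), so a normal is n = KL × KM = (128, 32, 104).
n = (128, 32, 104); n·P − 1344 = 96; |n| = 168; distance = 96/168 = 4/7.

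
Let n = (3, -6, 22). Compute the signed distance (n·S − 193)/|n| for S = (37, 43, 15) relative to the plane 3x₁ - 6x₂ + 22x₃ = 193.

-10/23

n·S − 193 = -10.
|n| = 23, so the signed distance is -10/23.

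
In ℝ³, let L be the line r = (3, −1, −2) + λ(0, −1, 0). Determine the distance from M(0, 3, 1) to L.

Direction vector d = (0, −1, 0).
AP = (−3, 4, 3), and AP × d = (3, 0, 3).
|AP × d|² = 18 and |d|² = 1, so the distance is √18 = 3√2.

3√2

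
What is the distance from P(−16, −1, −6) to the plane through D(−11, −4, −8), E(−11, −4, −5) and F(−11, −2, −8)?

5

DE = (0, 0, 3) and DF = (0, 2, 0), so a normal is n = DE × DF = (−6, 0, 0).
Then n·(−16, −1, −6) − 66 = 30.
|n| = √(36 + 0 + 0) = 6, so the distance is |30|/6 = 5.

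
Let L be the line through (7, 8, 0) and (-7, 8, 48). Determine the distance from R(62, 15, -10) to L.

A direction vector is d = (-14, 0, 48).
AP = (55, 7, -10); AP·d = -1250, |AP|² = 3174, |d|² = 2500.
distance² = |AP|² − (AP·d)²/|d|² = 3174 − 1562500/2500 = 2549, so the distance is √2549.

√2549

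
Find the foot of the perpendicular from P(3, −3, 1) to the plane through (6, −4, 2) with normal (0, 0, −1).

The perpendicular from P has direction n = (0, 0, −1): r = (3, −3, 1) + μ(0, 0, −1).
Substitute into the plane: n·(P + μn) = -2 gives -1 + 1μ = -2, so μ = -1.
Foot = (3, −3, 1) + (-1)·(0, 0, −1) = (3, −3, 2).

(3, -3, 2)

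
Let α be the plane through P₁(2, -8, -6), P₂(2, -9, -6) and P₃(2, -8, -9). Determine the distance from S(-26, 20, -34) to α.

28

P₁P₂ = (0, -1, 0) and P₁P₃ = (0, 0, -3), so a normal is n = P₁P₂ × P₁P₃ = (3, 0, 0).
d = |3·(-26) − 6| / √(9 + 0 + 0) = |-84| / 3 = 28.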